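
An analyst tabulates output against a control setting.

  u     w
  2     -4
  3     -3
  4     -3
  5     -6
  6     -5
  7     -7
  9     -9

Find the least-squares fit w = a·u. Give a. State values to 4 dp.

a = -0.9955

From the data, Σu·u = 220.
Right-hand side: Σu·w = -219.
MᵀM·[a]ᵀ = Mᵀw becomes [[220]]·[a]ᵀ = [-219]ᵀ.
Hence a = -219 / 220 ≈ -0.995455.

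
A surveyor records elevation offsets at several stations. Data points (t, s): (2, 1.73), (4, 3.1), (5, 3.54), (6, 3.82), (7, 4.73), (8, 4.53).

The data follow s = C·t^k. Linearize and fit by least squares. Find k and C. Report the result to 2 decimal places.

Let Y = ln s. Fitting Y = k·ln t + ln C by least squares:
Over the data: Σln t = 9.5060, Σ(ln t)² = 16.3136, Σln s = 7.3485, Σln t·ln s = 12.5496.
Normal system: [[16.3136, 9.5060]; [9.5060, 6]]·[k, ln C]ᵀ = [12.5496, 7.3485]ᵀ.
Solving (det = 7.5177): k = 0.72392, ln C = 0.07783, so C = exp(0.07783) = 1.08093.

k = 0.72, C = 1.08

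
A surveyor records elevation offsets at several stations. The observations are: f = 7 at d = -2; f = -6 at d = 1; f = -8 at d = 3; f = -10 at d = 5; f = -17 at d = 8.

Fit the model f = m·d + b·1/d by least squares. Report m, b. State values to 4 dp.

From the data, Σd·d = 103, Σd·1/d = 5, Σ1/d·1/d = 20401/14400.
Moment sums: Σd·f = -230, Σ1/d·f = -391/24.
XᵀX·[m, b]ᵀ = Xᵀf becomes [[103, 5]; [5, 20401/14400]]·[m, b]ᵀ = [-230, -391/24]ᵀ.
Δ = 103·(20401/14400) − 5² = 1741303/14400.
m = ((-230)·(20401/14400) − 5·(-391/24))/(1741303/14400) = -3519230/1741303; b = (103·(-391/24) − 5·(-230))/(1741303/14400) = -7603800/1741303.

m = -2.0210, b = -4.3667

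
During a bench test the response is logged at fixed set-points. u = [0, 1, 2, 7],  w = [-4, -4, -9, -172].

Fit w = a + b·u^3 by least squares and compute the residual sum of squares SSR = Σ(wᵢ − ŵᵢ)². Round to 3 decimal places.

SSR = 1.300

The normal system XᵀX·[a, b]ᵀ = Xᵀw is [[4, 352]; [352, 117714]]·[a, b]ᵀ = [-189, -59072]ᵀ.
Determinant 4·117714 − 352² = 346952.
a = ((-189)·117714 − 352·(-59072))/346952 = -727301/173476; b = (4·(-59072) − 352·(-189))/346952 = -21220/43369.
Residuals: 33397/173476, 118277/173476, -154943/173476, 3269/173476; SSR = 225523/173476.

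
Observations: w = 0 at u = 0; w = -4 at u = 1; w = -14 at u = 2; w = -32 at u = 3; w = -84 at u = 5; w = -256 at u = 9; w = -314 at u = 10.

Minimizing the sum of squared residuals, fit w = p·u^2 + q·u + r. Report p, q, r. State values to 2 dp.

From the data, Σu^2·u^2 = 17284, Σu^2·u = 1890, Σu^2 = 220, Σu·u = 220, Σu = 30, Σ1 = 7.
And Σu^2·w = -54584, Σu·w = -5992, Σw = -704.
AᵀA·[p, q, r]ᵀ = Aᵀw becomes [[17284, 1890, 220]; [1890, 220, 30]; [220, 30, 7]]·[p, q, r]ᵀ = [-54584, -5992, -704]ᵀ.
Inverting the 3×3 Gram matrix, [p, q, r]ᵀ = [-17500/5951, -61708/29755, 4392/5951]ᵀ.

p = -2.94, q = -2.07, r = 0.74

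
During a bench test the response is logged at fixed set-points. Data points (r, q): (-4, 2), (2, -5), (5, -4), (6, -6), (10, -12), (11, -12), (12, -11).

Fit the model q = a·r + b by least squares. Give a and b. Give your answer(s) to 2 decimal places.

a = -0.88, b = -1.60

The normal system AᵀA·[a, b]ᵀ = Aᵀq is [[446, 42]; [42, 7]]·[a, b]ᵀ = [-458, -48]ᵀ.
Eliminating b: 7·(row 1) − 42·(row 2) gives 1358·a = 7·(-458) − 42·(-48) = -1190, so a = -85/97.
Then b = ((-48) − 42·(-85/97))/7 = -1086/679.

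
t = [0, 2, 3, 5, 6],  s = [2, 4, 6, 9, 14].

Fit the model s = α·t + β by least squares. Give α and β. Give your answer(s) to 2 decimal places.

α = 1.89, β = 0.96

The normal system AᵀA·[α, β]ᵀ = Aᵀs is [[74, 16]; [16, 5]]·[α, β]ᵀ = [155, 35]ᵀ.
det = 74·5 − 16² = 114.
α = (155·5 − 16·35)/114 = 215/114; β = (74·35 − 16·155)/114 = 55/57.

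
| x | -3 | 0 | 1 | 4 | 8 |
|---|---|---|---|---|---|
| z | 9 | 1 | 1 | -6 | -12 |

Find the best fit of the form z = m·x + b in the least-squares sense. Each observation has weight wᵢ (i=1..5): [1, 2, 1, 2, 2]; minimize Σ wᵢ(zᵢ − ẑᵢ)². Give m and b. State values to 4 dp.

Compute the Gram sums: Σwᵢ·x·x = 170, Σwᵢ·x = 22, Σwᵢ·1 = 8.
And Σwᵢ·x·z = -266, Σwᵢ·z = -24.
MᵀWM·[m, b]ᵀ = MᵀWz becomes [[170, 22]; [22, 8]]·[m, b]ᵀ = [-266, -24]ᵀ.
Determinant 170·8 − 22² = 876.
m = ((-266)·8 − 22·(-24))/876 = -400/219; b = (170·(-24) − 22·(-266))/876 = 443/219.

m = -1.8265, b = 2.0228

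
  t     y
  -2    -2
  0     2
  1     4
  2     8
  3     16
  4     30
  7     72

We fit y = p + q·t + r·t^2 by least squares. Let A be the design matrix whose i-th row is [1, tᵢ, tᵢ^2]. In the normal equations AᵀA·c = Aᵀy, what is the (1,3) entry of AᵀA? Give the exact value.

Row 1 ↔ basis 1, column 3 ↔ basis t^2, so (AᵀA)_{1,3} = Σᵢ t^2 = (1)·(4) + (1)·(0) + (1)·(1) + (1)·(4) + (1)·(9) + (1)·(16) + (1)·(49) = 83.

83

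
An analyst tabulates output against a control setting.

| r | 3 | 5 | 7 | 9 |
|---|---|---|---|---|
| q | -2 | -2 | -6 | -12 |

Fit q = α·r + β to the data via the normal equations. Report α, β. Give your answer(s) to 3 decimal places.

α = -1.700, β = 4.700

Normal-equation sums: Σr·r = 164, Σr = 24, Σ1 = 4.
And Σr·q = -166, Σq = -22.
MᵀM·[α, β]ᵀ = Mᵀq becomes [[164, 24]; [24, 4]]·[α, β]ᵀ = [-166, -22]ᵀ.
det = 164·4 − 24² = 80.
α = ((-166)·4 − 24·(-22))/80 = -17/10; β = (164·(-22) − 24·(-166))/80 = 47/10.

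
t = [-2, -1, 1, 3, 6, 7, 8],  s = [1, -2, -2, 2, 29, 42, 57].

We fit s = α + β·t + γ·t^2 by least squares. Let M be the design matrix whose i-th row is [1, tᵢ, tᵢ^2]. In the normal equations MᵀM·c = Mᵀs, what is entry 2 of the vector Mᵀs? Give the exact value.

Entry 2 ↔ basis t, so (Mᵀs)_{2} = Σᵢ (t)·sᵢ = (-2)·(1) + (-1)·(-2) + (1)·(-2) + (3)·(2) + (6)·(29) + (7)·(42) + (8)·(57) = 928.

928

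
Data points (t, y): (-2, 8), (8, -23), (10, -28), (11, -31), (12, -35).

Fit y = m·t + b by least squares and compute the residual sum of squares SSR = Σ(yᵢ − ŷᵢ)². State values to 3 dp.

SSR = 1.050

Normal-equation sums: Σt·t = 433, Σt = 39, Σ1 = 5.
Right-hand side: Σt·y = -1241, Σy = -109.
So AᵀA·[m, b]ᵀ = Aᵀy: [[433, 39]; [39, 5]]·[m, b]ᵀ = [-1241, -109]ᵀ.
Determinant 433·5 − 39² = 644.
m = ((-1241)·5 − 39·(-109))/644 = -977/322; b = (433·(-109) − 39·(-1241))/644 = 601/322.
Residuals: 3/46, -191/322, 153/322, 82/161, -21/46; SSR = 169/161.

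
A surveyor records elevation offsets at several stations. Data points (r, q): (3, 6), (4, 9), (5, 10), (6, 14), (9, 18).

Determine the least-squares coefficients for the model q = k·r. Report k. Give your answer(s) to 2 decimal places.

From the data, Σr·r = 167.
Moment sums: Σr·q = 350.
So MᵀM·[k]ᵀ = Mᵀq: [[167]]·[k]ᵀ = [350]ᵀ.
k = 350/167 = 2.09581.

k = 2.10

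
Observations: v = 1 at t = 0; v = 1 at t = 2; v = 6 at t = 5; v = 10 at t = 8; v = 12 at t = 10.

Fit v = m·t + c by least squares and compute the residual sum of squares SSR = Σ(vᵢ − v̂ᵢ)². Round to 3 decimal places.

Sums needed: Σt·t = 193, Σt = 25, Σ1 = 5.
For Xᵀv: Σt·v = 232, Σv = 30.
So XᵀX·[m, c]ᵀ = Xᵀv: [[193, 25]; [25, 5]]·[m, c]ᵀ = [232, 30]ᵀ.
Determinant 193·5 − 25² = 340.
m = (232·5 − 25·30)/340 = 41/34; c = (193·30 − 25·232)/340 = -1/34.
Residuals: 35/34, -47/34, 0, 13/34, -1/34; SSR = 53/17.

SSR = 3.118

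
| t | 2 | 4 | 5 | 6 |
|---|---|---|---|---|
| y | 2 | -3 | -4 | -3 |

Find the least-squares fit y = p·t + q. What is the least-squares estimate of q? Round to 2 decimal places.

From the data, Σt·t = 81, Σt = 17, Σ1 = 4.
And Σt·y = -46, Σy = -8.
Normal equations: [[81, 17]; [17, 4]]·[p, q]ᵀ = [-46, -8]ᵀ.
Δ = 81·4 − 17² = 35.
p = ((-46)·4 − 17·(-8))/35 = -48/35; q = (81·(-8) − 17·(-46))/35 = 134/35.

q = 3.83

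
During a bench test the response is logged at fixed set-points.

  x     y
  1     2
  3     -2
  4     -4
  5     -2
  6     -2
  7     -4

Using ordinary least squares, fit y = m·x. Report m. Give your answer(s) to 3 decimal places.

m = -0.515

Compute the Gram sums: Σx·x = 136.
And Σx·y = -70.
So AᵀA·[m]ᵀ = Aᵀy: [[136]]·[m]ᵀ = [-70]ᵀ.
m = (-70)/136 = -0.514706.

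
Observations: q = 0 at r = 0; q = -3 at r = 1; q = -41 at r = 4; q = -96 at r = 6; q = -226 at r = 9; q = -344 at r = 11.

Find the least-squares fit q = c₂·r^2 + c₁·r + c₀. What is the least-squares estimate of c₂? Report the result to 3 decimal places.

c₂ = -3.042

Forming XᵀX = [[22755, 2341, 255]; [2341, 255, 31]; [255, 31, 6]] and Xᵀq = [-64045, -6561, -710]ᵀ gives XᵀX·[c₂, c₁, c₀]ᵀ = Xᵀq.
Row-reducing yields c₂ = -377041/123936, c₁ = 96295/41312, c₀ = -67045/61968.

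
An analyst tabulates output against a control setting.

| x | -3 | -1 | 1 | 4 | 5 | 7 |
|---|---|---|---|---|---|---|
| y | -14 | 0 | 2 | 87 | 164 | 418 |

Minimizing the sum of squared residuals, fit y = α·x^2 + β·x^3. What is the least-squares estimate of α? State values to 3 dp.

Forming AᵀA = [[3365, 20713]; [20713, 138101]] and Aᵀy = [25850, 169822]ᵀ gives AᵀA·[α, β]ᵀ = Aᵀy.
Eliminating β: 138101·(row 1) − 20713·(row 2) gives 35681496·α = 138101·25850 − 20713·169822 = 52387764, so α = 4365647/2973458.
Then β = (169822 − 20713·(4365647/2973458))/138101 = 3001665/2973458.

α = 1.468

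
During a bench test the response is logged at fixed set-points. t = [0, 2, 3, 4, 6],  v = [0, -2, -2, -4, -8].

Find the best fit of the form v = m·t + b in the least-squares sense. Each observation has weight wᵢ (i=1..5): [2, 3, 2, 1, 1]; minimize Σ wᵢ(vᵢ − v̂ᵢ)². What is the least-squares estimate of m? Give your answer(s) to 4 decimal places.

The normal system XᵀWX·[m, b]ᵀ = XᵀWv is [[82, 22]; [22, 9]]·[m, b]ᵀ = [-88, -22]ᵀ.
det = 82·9 − 22² = 254.
m = ((-88)·9 − 22·(-22))/254 = -154/127; b = (82·(-22) − 22·(-88))/254 = 66/127.

m = -1.2126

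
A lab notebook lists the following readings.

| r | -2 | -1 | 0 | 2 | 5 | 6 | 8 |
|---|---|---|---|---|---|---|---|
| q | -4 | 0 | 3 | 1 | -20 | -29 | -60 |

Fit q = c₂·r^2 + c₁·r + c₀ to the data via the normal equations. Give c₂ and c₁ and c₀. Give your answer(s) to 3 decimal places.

c₂ = -1.141, c₁ = 1.314, c₀ = 2.892

With design matrix A, AᵀA = [[6050, 852, 134]; [852, 134, 18]; [134, 18, 7]] and Aᵀq = [-5396, -744, -109]ᵀ.
Solving the 3×3 system (Gaussian elimination) gives c₂ = -96219/84329, c₁ = 110811/84329, c₀ = 243841/84329.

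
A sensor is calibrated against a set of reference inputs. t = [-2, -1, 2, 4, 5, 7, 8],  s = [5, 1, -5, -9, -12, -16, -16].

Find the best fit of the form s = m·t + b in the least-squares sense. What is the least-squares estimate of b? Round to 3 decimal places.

b = -0.433

Compute the Gram sums: Σt·t = 163, Σt = 23, Σ1 = 7.
Right-hand side: Σt·s = -357, Σs = -52.
MᵀM·[m, b]ᵀ = Mᵀs becomes [[163, 23]; [23, 7]]·[m, b]ᵀ = [-357, -52]ᵀ.
Eliminating b: 7·(row 1) − 23·(row 2) gives 612·m = 7·(-357) − 23·(-52) = -1303, so m = -1303/612.
Then b = ((-52) − 23·(-1303/612))/7 = -265/612.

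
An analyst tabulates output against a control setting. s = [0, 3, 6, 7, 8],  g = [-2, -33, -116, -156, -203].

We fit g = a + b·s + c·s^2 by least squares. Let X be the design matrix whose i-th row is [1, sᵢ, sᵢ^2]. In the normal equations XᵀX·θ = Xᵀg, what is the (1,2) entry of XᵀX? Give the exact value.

Row 1 ↔ basis 1, column 2 ↔ basis s, so (XᵀX)_{1,2} = Σᵢ s = (1)·(0) + (1)·(3) + (1)·(6) + (1)·(7) + (1)·(8) = 24.

24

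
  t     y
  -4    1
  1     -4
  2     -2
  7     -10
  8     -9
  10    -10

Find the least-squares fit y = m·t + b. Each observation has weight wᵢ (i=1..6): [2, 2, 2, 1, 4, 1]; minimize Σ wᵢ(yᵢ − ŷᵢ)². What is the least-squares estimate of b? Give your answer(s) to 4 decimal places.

XᵀWX·[m, b]ᵀ = XᵀWy reads: 447·m + 47·b = -482;  47·m + 12·b = -66.
(Σwᵢ·t·t = 447, Σwᵢ·t = 47, Σwᵢ·1 = 12, Σwᵢ·t·y = -482, Σwᵢ·y = -66.)
Eliminating b: 12·(row 1) − 47·(row 2) gives 3155·m = 12·(-482) − 47·(-66) = -2682, so m = -2682/3155.
Then b = ((-66) − 47·(-2682/3155))/12 = -6848/3155.

b = -2.1705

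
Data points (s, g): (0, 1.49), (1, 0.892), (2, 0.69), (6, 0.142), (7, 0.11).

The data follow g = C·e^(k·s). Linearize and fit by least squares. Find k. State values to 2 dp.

Linearized form: ln g = k·s + ln C. From the 5 transformed points,
Over the data: Σs = 16.0000, Σ(s)² = 90.0000, Σln g = -4.2458, Σs·ln g = -28.0189.
Normal system: [[90.0000, 16.0000]; [16.0000, 5]]·[k, ln C]ᵀ = [-28.0189, -4.2458]ᵀ.
Δ = 90.0000·5 − (16.0000)² = 194.0000; k = (-28.0189·5 − 16.0000·-4.2458)/194.0000 = -0.37197, ln C = (90.0000·-4.2458 − 16.0000·-28.0189)/194.0000 = 0.34115.

k = -0.37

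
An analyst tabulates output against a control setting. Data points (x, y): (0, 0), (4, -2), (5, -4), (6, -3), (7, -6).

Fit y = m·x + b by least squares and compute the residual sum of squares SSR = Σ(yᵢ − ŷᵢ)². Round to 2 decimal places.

SSR = 3.42

Sums needed: Σx·x = 126, Σx = 22, Σ1 = 5.
And Σx·y = -88, Σy = -15.
Normal equations: [[126, 22]; [22, 5]]·[m, b]ᵀ = [-88, -15]ᵀ.
det = 126·5 − 22² = 146.
m = ((-88)·5 − 22·(-15))/146 = -55/73; b = (126·(-15) − 22·(-88))/146 = 23/73.
Residuals: -23/73, 51/73, -40/73, 88/73, -76/73; SSR = 250/73.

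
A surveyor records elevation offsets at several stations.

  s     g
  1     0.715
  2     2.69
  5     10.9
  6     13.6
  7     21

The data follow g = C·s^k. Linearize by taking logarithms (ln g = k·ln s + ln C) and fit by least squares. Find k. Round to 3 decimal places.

k = 1.669

With ln gᵢ as the transformed response and ln sᵢ as the regressor:
AᵀA = [[10.0677, 6.0403]; [6.0403, 5]], rhs = [15.1314, 8.6974]ᵀ  (here Σln s = 6.0403, Σ(ln s)² = 10.0677, Σln g = 8.6974, Σln s·ln g = 15.1314).
Δ = 10.0677·5 − (6.0403)² = 13.8539; k = (15.1314·5 − 6.0403·8.6974)/13.8539 = 1.66903, ln C = (10.0677·8.6974 − 6.0403·15.1314)/13.8539 = -0.27679.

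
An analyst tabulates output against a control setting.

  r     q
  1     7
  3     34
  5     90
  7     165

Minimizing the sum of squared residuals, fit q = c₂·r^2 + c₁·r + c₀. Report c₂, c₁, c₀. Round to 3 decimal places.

c₂ = 3.000, c₁ = 2.500, c₀ = 1.000

Compute the Gram sums: Σr^2·r^2 = 3108, Σr^2·r = 496, Σr^2 = 84, Σr·r = 84, Σr = 16, Σ1 = 4.
And Σr^2·q = 10648, Σr·q = 1714, Σq = 296.
Solving the 3×3 system (Gaussian elimination) gives c₂ = 3, c₁ = 5/2, c₀ = 1.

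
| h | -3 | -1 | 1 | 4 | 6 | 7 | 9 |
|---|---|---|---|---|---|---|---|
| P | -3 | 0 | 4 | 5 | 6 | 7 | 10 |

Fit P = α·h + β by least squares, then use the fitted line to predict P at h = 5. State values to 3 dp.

P̂ = 5.788

Normal-equation sums: Σh·h = 193, Σh = 23, Σ1 = 7.
Right-hand side: Σh·P = 208, ΣP = 29.
AᵀA·[α, β]ᵀ = AᵀP becomes [[193, 23]; [23, 7]]·[α, β]ᵀ = [208, 29]ᵀ.
Eliminating β: 7·(row 1) − 23·(row 2) gives 822·α = 7·208 − 23·29 = 789, so α = 263/274.
Then β = (29 − 23·(263/274))/7 = 271/274.
At h = 5: P̂ = (263/274)·(5) + (271/274)·(1) = 793/137.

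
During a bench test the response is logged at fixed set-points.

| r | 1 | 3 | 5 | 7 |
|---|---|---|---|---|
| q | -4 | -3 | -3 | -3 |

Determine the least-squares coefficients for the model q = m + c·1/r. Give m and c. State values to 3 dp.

m = -2.731, c = -1.238

Normal-equation sums: Σ1 = 4, Σ1/r = 176/105, Σ1/r·1/r = 12916/11025.
For Xᵀq: Σq = -13, Σ1/r·q = -211/35.
det = 4·(12916/11025) − (176/105)² = 6896/3675.
m = ((-13)·(12916/11025) − (176/105)·(-211/35))/(6896/3675) = -14125/5172; c = (4·(-211/35) − (176/105)·(-13))/(6896/3675) = -2135/1724.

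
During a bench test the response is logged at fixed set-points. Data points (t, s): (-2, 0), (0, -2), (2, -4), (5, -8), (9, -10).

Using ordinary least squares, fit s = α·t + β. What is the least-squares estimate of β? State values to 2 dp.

Entries of MᵀM: Σt·t = 114, Σt = 14, Σ1 = 5.
Moment sums: Σt·s = -138, Σs = -24.
Normal equations: [[114, 14]; [14, 5]]·[α, β]ᵀ = [-138, -24]ᵀ.
det = 114·5 − 14² = 374.
α = ((-138)·5 − 14·(-24))/374 = -177/187; β = (114·(-24) − 14·(-138))/374 = -402/187.

β = -2.15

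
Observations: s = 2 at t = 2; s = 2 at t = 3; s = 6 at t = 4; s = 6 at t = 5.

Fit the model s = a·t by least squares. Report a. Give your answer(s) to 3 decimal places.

Setting ∂/∂a … = 0 gives: 54·a = 64.
(Σt·t = 54, Σt·s = 64.)
a = 64/54 = 1.18519.

a = 1.185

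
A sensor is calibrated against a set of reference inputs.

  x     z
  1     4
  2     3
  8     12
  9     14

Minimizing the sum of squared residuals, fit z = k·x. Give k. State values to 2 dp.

The normal equations are: 150·k = 232.
Hence k = 232 / 150 ≈ 1.54667.

k = 1.55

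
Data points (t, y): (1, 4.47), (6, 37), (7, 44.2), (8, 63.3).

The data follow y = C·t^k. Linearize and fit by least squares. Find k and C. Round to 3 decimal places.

k = 1.222, C = 4.411

Linearized form: ln y = k·ln t + ln C. From the 4 transformed points,
XᵀX = [[11.3210, 5.8171]; [5.8171, 4]], rhs = [22.4677, 13.0449]ᵀ  (here Σln t = 5.8171, Σ(ln t)² = 11.3210, Σln y = 13.0449, Σln t·ln y = 22.4677).
Solving (det = 11.4454): k = 1.22207, ln C = 1.48400, so C = exp(1.48400) = 4.41056.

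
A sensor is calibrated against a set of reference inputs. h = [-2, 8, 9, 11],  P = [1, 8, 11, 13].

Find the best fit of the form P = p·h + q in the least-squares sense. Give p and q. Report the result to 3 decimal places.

XᵀX·[p, q]ᵀ = XᵀP reads: 270·p + 26·q = 304;  26·p + 4·q = 33.
Determinant 270·4 − 26² = 404.
p = (304·4 − 26·33)/404 = 179/202; q = (270·33 − 26·304)/404 = 503/202.

p = 0.886, q = 2.490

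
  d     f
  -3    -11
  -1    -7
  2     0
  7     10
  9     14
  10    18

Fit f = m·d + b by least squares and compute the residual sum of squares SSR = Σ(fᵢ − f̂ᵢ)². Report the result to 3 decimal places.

With design matrix M, MᵀM = [[244, 24]; [24, 6]] and Mᵀf = [416, 24]ᵀ.
Eliminating b: 6·(row 1) − 24·(row 2) gives 888·m = 6·416 − 24·24 = 1920, so m = 80/37.
Then b = (24 − 24·(80/37))/6 = -172/37.
Residuals: 5/37, -7/37, 12/37, -18/37, -30/37, 38/37; SSR = 78/37.

SSR = 2.108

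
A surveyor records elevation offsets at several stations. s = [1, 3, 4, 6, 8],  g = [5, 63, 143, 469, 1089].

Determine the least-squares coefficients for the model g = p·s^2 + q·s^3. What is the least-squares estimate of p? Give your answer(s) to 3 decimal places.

Sums needed: Σs^2·s^2 = 5730, Σs^2·s^3 = 41812, Σs^3·s^3 = 313626.
For Mᵀg: Σs^2·g = 89440, Σs^3·g = 669730.
Normal equations: [[5730, 41812]; [41812, 313626]]·[p, q]ᵀ = [89440, 669730]ᵀ.
det = 5730·313626 − 41812² = 48833636.
p = (89440·313626 − 41812·669730)/48833636 = 11989670/12208409; q = (5730·669730 − 41812·89440)/48833636 = 24471905/12208409.

p = 0.982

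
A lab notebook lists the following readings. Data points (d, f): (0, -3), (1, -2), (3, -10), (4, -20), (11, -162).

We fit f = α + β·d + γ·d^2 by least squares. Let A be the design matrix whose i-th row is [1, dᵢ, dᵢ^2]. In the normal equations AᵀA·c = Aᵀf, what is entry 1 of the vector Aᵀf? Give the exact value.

-197

Entry 1 ↔ basis 1, so (Aᵀf)_{1} = Σᵢ fᵢ = (1)·(-3) + (1)·(-2) + (1)·(-10) + (1)·(-20) + (1)·(-162) = -197.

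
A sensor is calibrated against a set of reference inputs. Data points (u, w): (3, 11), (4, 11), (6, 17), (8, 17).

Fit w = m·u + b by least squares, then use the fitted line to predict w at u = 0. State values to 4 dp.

With design matrix A, AᵀA = [[125, 21]; [21, 4]] and Aᵀw = [315, 56]ᵀ.
Eliminating b: 4·(row 1) − 21·(row 2) gives 59·m = 4·315 − 21·56 = 84, so m = 84/59.
Then b = (56 − 21·(84/59))/4 = 385/59.
At u = 0: ŵ = (84/59)·(0) + (385/59)·(1) = 385/59.

ŵ = 6.5254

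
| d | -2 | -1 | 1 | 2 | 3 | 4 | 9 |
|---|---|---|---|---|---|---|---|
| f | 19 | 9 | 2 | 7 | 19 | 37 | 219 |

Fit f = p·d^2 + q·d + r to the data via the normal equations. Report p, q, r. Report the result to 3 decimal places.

p = 3.038, q = -3.196, r = 1.531

Entries of MᵀM: Σd^2·d^2 = 6932, Σd^2·d = 820, Σd^2 = 116, Σd·d = 116, Σd = 16, Σ1 = 7.
For Mᵀf: Σd^2·f = 18617, Σd·f = 2145, Σf = 312.
So MᵀM·[p, q, r]ᵀ = Mᵀf: [[6932, 820, 116]; [820, 116, 16]; [116, 16, 7]]·[p, q, r]ᵀ = [18617, 2145, 312]ᵀ.
Row-reducing yields p = 59845/19698, q = -125917/39396, r = 718/469.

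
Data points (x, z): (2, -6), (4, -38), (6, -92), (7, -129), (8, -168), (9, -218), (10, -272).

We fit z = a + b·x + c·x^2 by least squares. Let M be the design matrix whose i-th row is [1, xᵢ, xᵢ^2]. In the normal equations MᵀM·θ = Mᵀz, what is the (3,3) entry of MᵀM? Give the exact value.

Row 3 ↔ basis x^2, column 3 ↔ basis x^2, so (MᵀM)_{3,3} = Σᵢ (x^2)·(x^2) = (4)·(4) + (16)·(16) + (36)·(36) + (49)·(49) + (64)·(64) + (81)·(81) + (100)·(100) = 24626.

24626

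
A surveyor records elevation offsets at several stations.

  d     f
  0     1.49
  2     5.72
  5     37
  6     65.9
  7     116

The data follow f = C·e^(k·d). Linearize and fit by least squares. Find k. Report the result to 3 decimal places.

Linearized form: ln f = k·d + ln C. From the 5 transformed points,
XᵀX = [[114.0000, 20.0000]; [20.0000, 5]], rhs = [79.9465, 14.6954]ᵀ  (here Σd = 20.0000, Σ(d)² = 114.0000, Σln f = 14.6954, Σd·ln f = 79.9465).
Δ = 114.0000·5 − (20.0000)² = 170.0000; k = (79.9465·5 − 20.0000·14.6954)/170.0000 = 0.62250, ln C = (114.0000·14.6954 − 20.0000·79.9465)/170.0000 = 0.44909.

k = 0.622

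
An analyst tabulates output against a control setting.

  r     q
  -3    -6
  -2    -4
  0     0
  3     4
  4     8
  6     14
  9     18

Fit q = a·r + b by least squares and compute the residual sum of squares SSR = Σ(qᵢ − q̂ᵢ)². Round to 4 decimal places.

SSR = 7.6834

Compute the Gram sums: Σr·r = 155, Σr = 17, Σ1 = 7.
For Mᵀq: Σr·q = 316, Σq = 34.
Δ = 155·7 − 17² = 796.
a = (316·7 − 17·34)/796 = 817/398; b = (155·34 − 17·316)/796 = -51/398.
Residuals: 57/199, 93/398, 51/398, -404/199, -33/398, 721/398, -69/199; SSR = 1529/199.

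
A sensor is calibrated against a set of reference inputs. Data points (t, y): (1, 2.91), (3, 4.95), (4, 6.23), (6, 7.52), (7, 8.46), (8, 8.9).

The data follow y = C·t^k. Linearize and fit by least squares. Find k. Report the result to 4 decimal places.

k = 0.5454

With ln yᵢ as the transformed response and ln tᵢ as the regressor:
Σln t = 8.3020, Σ(ln t)² = 14.4498, Σln y = 10.8359, Σln t·ln y = 16.6091.
Equations: 14.4498·k + 8.3020·ln C = 16.6091;  8.3020·k + 6·ln C = 10.8359.
Solving (det = 17.7753): k = 0.54542, ln C = 1.05130.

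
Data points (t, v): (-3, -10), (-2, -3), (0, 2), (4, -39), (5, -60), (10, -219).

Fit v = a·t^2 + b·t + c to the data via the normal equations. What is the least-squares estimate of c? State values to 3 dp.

c = 1.217

Normal-equation sums: Σt^2·t^2 = 10978, Σt^2·t = 1154, Σt^2 = 154, Σt·t = 154, Σt = 14, Σ1 = 6.
For Xᵀv: Σt^2·v = -24126, Σt·v = -2610, Σv = -329.
Inverting the 3×3 Gram matrix, [a, b, c]ᵀ = [-109667/55228, -120327/55228, 33607/27614]ᵀ.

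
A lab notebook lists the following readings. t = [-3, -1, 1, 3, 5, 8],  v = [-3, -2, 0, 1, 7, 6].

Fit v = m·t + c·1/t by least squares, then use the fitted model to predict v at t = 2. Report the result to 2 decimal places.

v̂ = 1.81

Normal-equation sums: Σt·t = 109, Σt·1/t = 6, Σ1/t·1/t = 32801/14400.
And Σt·v = 97, Σ1/t·v = 329/60.
So XᵀX·[m, c]ᵀ = Xᵀv: [[109, 6]; [6, 32801/14400]]·[m, c]ᵀ = [97, 329/60]ᵀ.
Determinant 109·(32801/14400) − 6² = 3056909/14400.
m = (97·(32801/14400) − 6·(329/60))/(3056909/14400) = 2707937/3056909; c = (109·(329/60) − 6·97)/(3056909/14400) = 225840/3056909.
At t = 2: v̂ = (2707937/3056909)·(2) + (225840/3056909)·(1/2) = 5528794/3056909.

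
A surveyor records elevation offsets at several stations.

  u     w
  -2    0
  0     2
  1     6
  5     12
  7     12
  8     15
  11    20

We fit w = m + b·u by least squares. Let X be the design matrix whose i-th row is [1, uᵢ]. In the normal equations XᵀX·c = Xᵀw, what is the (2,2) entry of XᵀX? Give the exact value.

264

Row 2 ↔ basis u, column 2 ↔ basis u, so (XᵀX)_{2,2} = Σᵢ (u)·(u) = (-2)·(-2) + (0)·(0) + (1)·(1) + (5)·(5) + (7)·(7) + (8)·(8) + (11)·(11) = 264.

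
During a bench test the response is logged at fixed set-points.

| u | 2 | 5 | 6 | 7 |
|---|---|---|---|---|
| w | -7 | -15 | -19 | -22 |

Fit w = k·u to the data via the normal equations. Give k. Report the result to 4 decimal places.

k = -3.1316

From the data, Σu·u = 114.
Right-hand side: Σu·w = -357.
MᵀM·[k]ᵀ = Mᵀw becomes [[114]]·[k]ᵀ = [-357]ᵀ.
Hence k = -357 / 114 ≈ -3.13158.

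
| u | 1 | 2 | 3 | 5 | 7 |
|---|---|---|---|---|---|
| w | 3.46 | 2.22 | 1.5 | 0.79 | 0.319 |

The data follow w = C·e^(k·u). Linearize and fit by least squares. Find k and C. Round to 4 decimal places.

Let Y = ln w. Fitting Y = k·u + ln C by least squares:
XᵀX = [[88.0000, 18.0000]; [18.0000, 5]], rhs = [-5.1239, 1.0660]ᵀ  (here Σu = 18.0000, Σ(u)² = 88.0000, Σln w = 1.0660, Σu·ln w = -5.1239).
Solving (det = 116.0000): k = -0.38626, ln C = 1.60374, so C = exp(1.60374) = 4.97159.

k = -0.3863, C = 4.9716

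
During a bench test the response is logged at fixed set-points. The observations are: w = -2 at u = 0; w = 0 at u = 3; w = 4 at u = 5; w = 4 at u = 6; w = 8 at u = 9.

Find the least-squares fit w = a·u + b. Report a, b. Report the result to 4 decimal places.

a = 1.1416, b = -2.4513

Entries of AᵀA: Σu·u = 151, Σu = 23, Σ1 = 5.
Right-hand side: Σu·w = 116, Σw = 14.
Δ = 151·5 − 23² = 226.
a = (116·5 − 23·14)/226 = 129/113; b = (151·14 − 23·116)/226 = -277/113.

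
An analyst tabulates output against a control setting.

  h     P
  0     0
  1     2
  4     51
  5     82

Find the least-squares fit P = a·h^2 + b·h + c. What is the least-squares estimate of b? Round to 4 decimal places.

Forming AᵀA = [[882, 190, 42]; [190, 42, 10]; [42, 10, 4]] and AᵀP = [2868, 616, 135]ᵀ gives AᵀA·[a, b, c]ᵀ = AᵀP.
Inverting the 3×3 Gram matrix, [a, b, c]ᵀ = [29/8, -237/136, 3/68]ᵀ.

b = -1.7426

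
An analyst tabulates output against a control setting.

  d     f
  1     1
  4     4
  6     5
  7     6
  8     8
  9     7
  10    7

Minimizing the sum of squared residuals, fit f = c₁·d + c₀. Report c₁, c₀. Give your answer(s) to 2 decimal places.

c₁ = 0.72, c₀ = 0.78

Forming AᵀA = [[347, 45]; [45, 7]] and Aᵀf = [286, 38]ᵀ gives AᵀA·[c₁, c₀]ᵀ = Aᵀf.
Δ = 347·7 − 45² = 404.
c₁ = (286·7 − 45·38)/404 = 73/101; c₀ = (347·38 − 45·286)/404 = 79/101.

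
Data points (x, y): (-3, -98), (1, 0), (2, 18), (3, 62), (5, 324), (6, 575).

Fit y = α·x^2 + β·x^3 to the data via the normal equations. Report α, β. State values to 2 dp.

α = -1.95, β = 2.99

Setting ∂/∂α … = 0 gives: 2100·α + 10934·β = 28548;  10934·α + 63804·β = 169164.
Δ = 2100·63804 − 10934² = 14436044.
α = (28548·63804 − 10934·169164)/14436044 = -7040646/3609011; β = (2100·169164 − 10934·28548)/14436044 = 1539306/515573.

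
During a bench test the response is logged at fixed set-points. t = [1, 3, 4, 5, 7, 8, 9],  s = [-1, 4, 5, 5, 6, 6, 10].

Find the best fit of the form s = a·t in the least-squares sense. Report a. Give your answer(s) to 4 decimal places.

From the data, Σt·t = 245.
And Σt·s = 236.
So MᵀM·[a]ᵀ = Mᵀs: [[245]]·[a]ᵀ = [236]ᵀ.
Hence a = 236 / 245 ≈ 0.963265.

a = 0.9633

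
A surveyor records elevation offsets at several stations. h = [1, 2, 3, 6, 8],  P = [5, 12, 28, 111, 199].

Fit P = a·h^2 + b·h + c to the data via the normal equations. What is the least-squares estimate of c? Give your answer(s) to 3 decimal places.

c = 2.895

From the data, Σh^2·h^2 = 5490, Σh^2·h = 764, Σh^2 = 114, Σh·h = 114, Σh = 20, Σ1 = 5.
And Σh^2·P = 17037, Σh·P = 2371, ΣP = 355.
AᵀA·[a, b, c]ᵀ = AᵀP becomes [[5490, 764, 114]; [764, 114, 20]; [114, 20, 5]]·[a, b, c]ᵀ = [17037, 2371, 355]ᵀ.
Solving the 3×3 system (Gaussian elimination) gives a = 2535/778, b = -1203/778, c = 1126/389.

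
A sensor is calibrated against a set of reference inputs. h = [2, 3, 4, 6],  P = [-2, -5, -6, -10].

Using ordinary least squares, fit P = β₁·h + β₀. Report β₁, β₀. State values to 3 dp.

The normal equations are: 65·β₁ + 15·β₀ = -103;  15·β₁ + 4·β₀ = -23.
(Σh·h = 65, Σh = 15, Σ1 = 4, Σh·P = -103, ΣP = -23.)
Δ = 65·4 − 15² = 35.
β₁ = ((-103)·4 − 15·(-23))/35 = -67/35; β₀ = (65·(-23) − 15·(-103))/35 = 10/7.

β₁ = -1.914, β₀ = 1.429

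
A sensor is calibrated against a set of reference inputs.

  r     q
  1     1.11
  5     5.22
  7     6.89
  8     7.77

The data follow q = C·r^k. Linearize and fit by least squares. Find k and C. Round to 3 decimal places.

Linearized form: ln q = k·ln r + ln C. From the 4 transformed points,
Σln r = 5.6348, Σ(ln r)² = 10.7009, Σln q = 5.7372, Σln r·ln q = 10.6788.
Equations: 10.7009·k + 5.6348·ln C = 10.6788;  5.6348·k + 4·ln C = 5.7372.
Solving (det = 11.0529): k = 0.93976, ln C = 0.11046, so C = exp(0.11046) = 1.11679.

k = 0.940, C = 1.117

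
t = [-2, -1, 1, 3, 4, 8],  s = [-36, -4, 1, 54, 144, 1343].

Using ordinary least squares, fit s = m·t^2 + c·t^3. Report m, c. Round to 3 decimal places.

Compute the Gram sums: Σt^2·t^2 = 4451, Σt^2·t^3 = 34003, Σt^3·t^3 = 267035.
Right-hand side: Σt^2·s = 88595, Σt^3·s = 698583.
MᵀM·[m, c]ᵀ = Mᵀs becomes [[4451, 34003]; [34003, 267035]]·[m, c]ᵀ = [88595, 698583]ᵀ.
Δ = 4451·267035 − 34003² = 32368776.
m = (88595·267035 − 34003·698583)/32368776 = -23987981/8092194; c = (4451·698583 − 34003·88595)/32368776 = 24224287/8092194.

m = -2.964, c = 2.994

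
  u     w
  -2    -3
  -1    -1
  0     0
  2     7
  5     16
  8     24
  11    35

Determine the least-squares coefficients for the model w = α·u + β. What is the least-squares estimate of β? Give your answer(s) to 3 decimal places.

From the data, Σu·u = 219, Σu = 23, Σ1 = 7.
Moment sums: Σu·w = 678, Σw = 78.
Normal equations: [[219, 23]; [23, 7]]·[α, β]ᵀ = [678, 78]ᵀ.
Eliminating β: 7·(row 1) − 23·(row 2) gives 1004·α = 7·678 − 23·78 = 2952, so α = 738/251.
Then β = (78 − 23·(738/251))/7 = 372/251.

β = 1.482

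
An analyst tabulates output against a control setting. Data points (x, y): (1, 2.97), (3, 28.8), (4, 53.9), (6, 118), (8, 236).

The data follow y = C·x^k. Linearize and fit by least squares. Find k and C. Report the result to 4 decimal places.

Let Y = ln y. Fitting Y = k·ln x + ln C by least squares:
Over the data: Σln x = 6.3561, Σ(ln x)² = 10.6632, Σln y = 18.6706, Σln x·ln y = 29.1287.
Normal system: [[10.6632, 6.3561]; [6.3561, 5]]·[k, ln C]ᵀ = [29.1287, 18.6706]ᵀ.
Solving (det = 12.9161): k = 2.08820, ln C = 1.07955, so C = exp(1.07955) = 2.94336.

k = 2.0882, C = 2.9434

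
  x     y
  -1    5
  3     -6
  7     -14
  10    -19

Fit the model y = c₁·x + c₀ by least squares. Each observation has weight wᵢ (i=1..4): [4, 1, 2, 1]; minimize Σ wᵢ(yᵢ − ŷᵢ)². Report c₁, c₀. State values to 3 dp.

c₁ = -2.272, c₀ = 2.406

Normal-equation sums: Σwᵢ·x·x = 211, Σwᵢ·x = 23, Σwᵢ·1 = 8.
And Σwᵢ·x·y = -424, Σwᵢ·y = -33.
So MᵀWM·[c₁, c₀]ᵀ = MᵀWy: [[211, 23]; [23, 8]]·[c₁, c₀]ᵀ = [-424, -33]ᵀ.
Eliminating c₀: 8·(row 1) − 23·(row 2) gives 1159·c₁ = 8·(-424) − 23·(-33) = -2633, so c₁ = -2633/1159.
Then c₀ = ((-33) − 23·(-2633/1159))/8 = 2789/1159.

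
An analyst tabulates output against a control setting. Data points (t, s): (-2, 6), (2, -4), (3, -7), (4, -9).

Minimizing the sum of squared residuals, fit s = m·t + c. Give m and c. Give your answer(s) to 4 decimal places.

Entries of AᵀA: Σt·t = 33, Σt = 7, Σ1 = 4.
And Σt·s = -77, Σs = -14.
det = 33·4 − 7² = 83.
m = ((-77)·4 − 7·(-14))/83 = -210/83; c = (33·(-14) − 7·(-77))/83 = 77/83.

m = -2.5301, c = 0.9277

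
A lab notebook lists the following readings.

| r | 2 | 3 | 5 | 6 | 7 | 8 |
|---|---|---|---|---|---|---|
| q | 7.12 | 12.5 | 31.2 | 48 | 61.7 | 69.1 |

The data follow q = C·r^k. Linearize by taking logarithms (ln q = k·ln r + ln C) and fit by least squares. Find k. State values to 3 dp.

k = 1.718

Linearized form: ln q = k·ln r + ln C. From the 6 transformed points,
XᵀX = [[15.5987, 9.2183]; [9.2183, 6]], rhs = [33.4380, 20.1581]ᵀ  (here Σln r = 9.2183, Σ(ln r)² = 15.5987, Σln q = 20.1581, Σln r·ln q = 33.4380).
Solving (det = 8.6152): k = 1.71838, ln C = 0.71958.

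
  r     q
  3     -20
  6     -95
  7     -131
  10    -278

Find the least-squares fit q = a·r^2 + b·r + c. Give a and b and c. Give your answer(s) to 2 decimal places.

a = -3.00, b = 2.16, c = 0.46

Sums needed: Σr^2·r^2 = 13778, Σr^2·r = 1586, Σr^2 = 194, Σr·r = 194, Σr = 26, Σ1 = 4.
Moment sums: Σr^2·q = -37819, Σr·q = -4327, Σq = -524.
Solving the 3×3 system (Gaussian elimination) gives a = -3, b = 54/25, c = 23/50.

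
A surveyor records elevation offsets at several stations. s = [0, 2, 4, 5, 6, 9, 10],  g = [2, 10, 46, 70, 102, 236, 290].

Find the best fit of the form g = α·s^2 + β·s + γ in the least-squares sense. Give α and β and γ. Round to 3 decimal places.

MᵀM·[α, β, γ]ᵀ = Mᵀg reads: 18754·α + 2142·β + 262·γ = 54314;  2142·α + 262·β + 36·γ = 6190;  262·α + 36·β + 7·γ = 756.
(Σs^2·s^2 = 18754, Σs^2·s = 2142, Σs^2 = 262, Σs·s = 262, Σs = 36, Σ1 = 7, Σs^2·g = 54314, Σs·g = 6190, Σg = 756.)
Inverting the 3×3 Gram matrix, [α, β, γ]ᵀ = [149245/49308, -22027/16436, 39541/24654]ᵀ.

α = 3.027, β = -1.340, γ = 1.604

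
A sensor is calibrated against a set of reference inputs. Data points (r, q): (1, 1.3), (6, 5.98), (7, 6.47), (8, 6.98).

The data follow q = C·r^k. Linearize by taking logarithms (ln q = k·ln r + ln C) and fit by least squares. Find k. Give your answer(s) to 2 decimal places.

With ln qᵢ as the transformed response and ln rᵢ as the regressor:
Σln r = 5.8171, Σ(ln r)² = 11.3210, Σln q = 5.8610, Σln r·ln q = 10.8782.
Equations: 11.3210·k + 5.8171·ln C = 10.8782;  5.8171·k + 4·ln C = 5.8610.
Δ = 11.3210·4 − (5.8171)² = 11.4454; k = (10.8782·4 − 5.8171·5.8610)/11.4454 = 0.82293, ln C = (11.3210·5.8610 − 5.8171·10.8782)/11.4454 = 0.26848.

k = 0.82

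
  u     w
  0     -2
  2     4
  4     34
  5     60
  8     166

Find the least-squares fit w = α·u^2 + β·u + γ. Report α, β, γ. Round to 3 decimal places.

Sums needed: Σu^2·u^2 = 4993, Σu^2·u = 709, Σu^2 = 109, Σu·u = 109, Σu = 19, Σ1 = 5.
Moment sums: Σu^2·w = 12684, Σu·w = 1772, Σw = 262.
MᵀM·[α, β, γ]ᵀ = Mᵀw becomes [[4993, 709, 109]; [709, 109, 19]; [109, 19, 5]]·[α, β, γ]ᵀ = [12684, 1772, 262]ᵀ.
Inverting the 3×3 Gram matrix, [α, β, γ]ᵀ = [34627/11739, -29725/11739, -8930/3913]ᵀ.

α = 2.950, β = -2.532, γ = -2.282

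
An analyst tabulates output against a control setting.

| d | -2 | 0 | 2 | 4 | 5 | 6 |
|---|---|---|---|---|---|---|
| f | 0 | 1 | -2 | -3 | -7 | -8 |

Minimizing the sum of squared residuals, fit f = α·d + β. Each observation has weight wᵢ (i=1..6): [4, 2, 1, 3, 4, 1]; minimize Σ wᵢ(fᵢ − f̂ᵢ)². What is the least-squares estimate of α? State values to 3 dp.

AᵀWA·[α, β]ᵀ = AᵀWf reads: 204·α + 32·β = -228;  32·α + 15·β = -45.
(Σwᵢ·d·d = 204, Σwᵢ·d = 32, Σwᵢ·1 = 15, Σwᵢ·d·f = -228, Σwᵢ·f = -45.)
Determinant 204·15 − 32² = 2036.
α = ((-228)·15 − 32·(-45))/2036 = -495/509; β = (204·(-45) − 32·(-228))/2036 = -471/509.

α = -0.972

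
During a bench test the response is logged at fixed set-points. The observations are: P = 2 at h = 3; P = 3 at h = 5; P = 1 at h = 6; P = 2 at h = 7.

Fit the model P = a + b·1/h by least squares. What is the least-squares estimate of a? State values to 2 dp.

a = 1.68

Sums needed: Σ1 = 4, Σ1/h = 59/70, Σ1/h·1/h = 8789/44100.
Moment sums: ΣP = 8, Σ1/h·P = 361/210.
MᵀM·[a, b]ᵀ = MᵀP becomes [[4, 59/70]; [59/70, 8789/44100]]·[a, b]ᵀ = [8, 361/210]ᵀ.
Eliminating b: (8789/44100)·(row 1) − (59/70)·(row 2) gives (3827/44100)·a = (8789/44100)·8 − (59/70)·(361/210) = 1283/8820, so a = 6415/3827.
Then b = ((361/210) − (59/70)·(6415/3827))/(8789/44100) = 5880/3827.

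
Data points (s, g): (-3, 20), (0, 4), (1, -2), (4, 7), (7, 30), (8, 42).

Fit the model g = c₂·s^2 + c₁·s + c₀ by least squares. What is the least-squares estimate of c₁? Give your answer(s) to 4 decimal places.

Setting ∂/∂c₂ … = 0 gives: 6835·c₂ + 893·c₁ + 139·c₀ = 4448;  893·c₂ + 139·c₁ + 17·c₀ = 512;  139·c₂ + 17·c₁ + 6·c₀ = 101.
Row-reducing yields c₂ = 23629/23754, c₁ = -70793/23754, c₀ = 8839/3959.

c₁ = -2.9803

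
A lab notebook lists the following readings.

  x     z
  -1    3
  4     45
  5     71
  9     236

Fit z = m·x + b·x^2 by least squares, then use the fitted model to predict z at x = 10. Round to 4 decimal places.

ẑ = 291.9933

From the data, Σx·x = 123, Σx·x^2 = 917, Σx^2·x^2 = 7443.
Moment sums: Σx·z = 2656, Σx^2·z = 21614.
AᵀA·[m, b]ᵀ = Aᵀz becomes [[123, 917]; [917, 7443]]·[m, b]ᵀ = [2656, 21614]ᵀ.
det = 123·7443 − 917² = 74600.
m = (2656·7443 − 917·21614)/74600 = -5143/7460; b = (123·21614 − 917·2656)/74600 = 22297/7460.
At x = 10: ẑ = (-5143/7460)·(10) + (22297/7460)·(100) = 217827/746.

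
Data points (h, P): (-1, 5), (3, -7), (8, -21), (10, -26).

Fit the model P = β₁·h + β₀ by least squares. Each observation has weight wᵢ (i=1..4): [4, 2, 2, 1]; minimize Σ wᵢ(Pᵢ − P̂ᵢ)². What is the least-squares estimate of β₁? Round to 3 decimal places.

β₁ = -2.855

Compute the Gram sums: Σwᵢ·h·h = 250, Σwᵢ·h = 28, Σwᵢ·1 = 9.
For AᵀWP: Σwᵢ·h·P = -658, Σwᵢ·P = -62.
Eliminating β₀: 9·(row 1) − 28·(row 2) gives 1466·β₁ = 9·(-658) − 28·(-62) = -4186, so β₁ = -2093/733.
Then β₀ = ((-62) − 28·(-2093/733))/9 = 1462/733.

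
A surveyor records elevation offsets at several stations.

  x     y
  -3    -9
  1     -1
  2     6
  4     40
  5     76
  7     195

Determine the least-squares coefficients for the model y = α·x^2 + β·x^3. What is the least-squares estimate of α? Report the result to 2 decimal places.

Setting ∂/∂α … = 0 gives: 3380·α + 20746·β = 12037;  20746·α + 138164·β = 79235.
(Σx^2·x^2 = 3380, Σx^2·x^3 = 20746, Σx^3·x^3 = 138164, Σx^2·y = 12037, Σx^3·y = 79235.)
Δ = 3380·138164 − 20746² = 36597804.
α = (12037·138164 − 20746·79235)/36597804 = 188929/358802; β = (3380·79235 − 20746·12037)/36597804 = 177399/358802.

α = 0.53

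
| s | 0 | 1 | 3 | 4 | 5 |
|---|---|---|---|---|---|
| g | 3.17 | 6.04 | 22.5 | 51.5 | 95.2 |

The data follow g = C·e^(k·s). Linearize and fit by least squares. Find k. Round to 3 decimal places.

k = 0.687

Linearized form: ln g = k·s + ln C. From the 5 transformed points,
Σs = 13.0000, Σ(s)² = 51.0000, Σln g = 14.5632, Σs·ln g = 49.6852.
Equations: 51.0000·k + 13.0000·ln C = 49.6852;  13.0000·k + 5·ln C = 14.5632.
Solving (det = 86.0000): k = 0.68726, ln C = 1.12577.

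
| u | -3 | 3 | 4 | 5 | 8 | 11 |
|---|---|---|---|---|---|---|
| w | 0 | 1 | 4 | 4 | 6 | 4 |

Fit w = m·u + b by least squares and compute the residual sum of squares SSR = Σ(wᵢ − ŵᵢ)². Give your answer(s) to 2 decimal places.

SSR = 9.02

Sums needed: Σu·u = 244, Σu = 28, Σ1 = 6.
Moment sums: Σu·w = 131, Σw = 19.
XᵀX·[m, b]ᵀ = Xᵀw becomes [[244, 28]; [28, 6]]·[m, b]ᵀ = [131, 19]ᵀ.
Eliminating b: 6·(row 1) − 28·(row 2) gives 680·m = 6·131 − 28·19 = 254, so m = 127/340.
Then b = (19 − 28·(127/340))/6 = 121/85.
Residuals: -103/340, -105/68, 92/85, 241/340, 27/17, -521/340; SSR = 3067/340.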